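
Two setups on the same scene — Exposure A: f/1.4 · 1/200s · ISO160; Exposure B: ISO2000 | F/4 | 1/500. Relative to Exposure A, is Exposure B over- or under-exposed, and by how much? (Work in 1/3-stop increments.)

2/3 stop darker

Aperture: f/1.4 → f/1.6 → f/1.8 → f/2 → f/2.2 → f/2.5 → f/2.8 → f/3.2 → f/3.5 → f/4 — 3 stops narrower (darker).
Shutter speed: 1/200 → 1/250 → 1/320 → 1/400 → 1/500 — 1 1/3 stops faster (darker).
ISO: 160 → 200 → 250 → 320 → 400 → 500 → 640 → 800 → 1000 → 1250 → 1600 → 2000 — 3 2/3 stops higher (brighter).
Net: −3 −1 1/3 +3 2/3 = −2/3 stops.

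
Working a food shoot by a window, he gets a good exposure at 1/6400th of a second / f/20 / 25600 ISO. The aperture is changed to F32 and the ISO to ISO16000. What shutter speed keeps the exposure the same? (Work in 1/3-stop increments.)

Aperture: f/20 → f/22 → f/25 → f/29 → f/32 — 1 1/3 stops smaller aperture (darker).
ISO: 25600 → 20000 → 16000 — 2/3 stop dropped (darker).
Net change so far: 2 stops darker. Offset with the shutter speed: 1/6400 → 1/5000 → 1/4000 → 1/3200 → 1/2500 → 1/2000 → 1/1600.

1/1600s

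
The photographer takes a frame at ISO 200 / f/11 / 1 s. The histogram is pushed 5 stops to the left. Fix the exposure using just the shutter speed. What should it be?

30 s

Underexposed by 5 stops → need 5 stops brighter.
Shutter speed: 1 → 2 → 4 → 8 → 15 → 30.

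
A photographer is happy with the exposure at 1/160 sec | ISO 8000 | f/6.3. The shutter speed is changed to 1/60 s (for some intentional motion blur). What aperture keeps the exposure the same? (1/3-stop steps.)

Shutter speed: 1/160 → 1/125 → 1/100 → 1/80 → 1/60 — 1 1/3 stops longer (brighter).
Need 1 1/3 stops darker from the aperture: f/6.3 → f/7.1 → f/8 → f/9 → f/10.

f/10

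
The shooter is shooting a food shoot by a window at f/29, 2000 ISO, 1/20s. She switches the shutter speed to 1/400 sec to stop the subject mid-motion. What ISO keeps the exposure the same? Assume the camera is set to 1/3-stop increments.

Shutter speed: 1/20 → 1/25 → 1/30 → 1/40 → 1/50 → 1/60 → 1/80 → 1/100 → 1/125 → 1/160 → 1/200 → 1/250 → 1/320 → 1/400 — 4 1/3 stops shorter (darker).
Need 4 1/3 stops brighter from the ISO: 2000 → 2500 → 3200 → 4000 → 5000 → 6400 → 8000 → 10000 → 12800 → 16000 → 20000 → 25600 → 32000 → 40000.

ISO 40000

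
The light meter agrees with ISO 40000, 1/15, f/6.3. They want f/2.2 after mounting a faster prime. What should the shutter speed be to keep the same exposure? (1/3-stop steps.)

Aperture: f/6.3 → f/5.6 → f/5 → f/4.5 → f/4 → f/3.5 → f/3.2 → f/2.8 → f/2.5 → f/2.2 — 3 stops opened up (brighter).
Need 3 stops darker from the shutter speed: 1/15 → 1/20 → 1/25 → 1/30 → 1/40 → 1/50 → 1/60 → 1/80 → 1/100 → 1/125.

1/125s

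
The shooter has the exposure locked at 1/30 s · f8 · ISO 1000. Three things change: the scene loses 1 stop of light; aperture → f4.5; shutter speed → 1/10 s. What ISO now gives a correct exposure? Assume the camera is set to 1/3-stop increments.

ISO 200

Scene light: 1 stop darker.
Aperture: f/8 → f/7.1 → f/6.3 → f/5.6 → f/5 → f/4.5 — 1 2/3 stops larger aperture (brighter).
Shutter speed: 1/30 → 1/25 → 1/20 → 1/15 → 1/13 → 1/10 — 1 2/3 stops longer (brighter).
Net so far: 2 1/3 stops brighter. ISO: 1000 → 800 → 640 → 500 → 400 → 320 → 250 → 200.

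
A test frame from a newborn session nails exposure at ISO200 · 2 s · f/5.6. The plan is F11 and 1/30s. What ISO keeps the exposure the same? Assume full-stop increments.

ISO 51200

Aperture: f/5.6 → f/8 → f/11 — 2 stops narrower (darker).
Shutter speed: 2 → 1 → 1/2 → 1/4 → 1/8 → 1/15 → 1/30 — 6 stops shorter (darker).
Net change so far: 8 stops darker. Offset with the ISO: 200 → 400 → 800 → 1600 → 3200 → 6400 → 12800 → 25600 → 51200.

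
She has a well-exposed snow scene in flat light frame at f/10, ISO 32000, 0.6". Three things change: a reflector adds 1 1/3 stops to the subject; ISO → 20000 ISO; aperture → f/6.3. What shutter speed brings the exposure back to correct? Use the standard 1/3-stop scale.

Scene light: 1 1/3 stops brighter.
ISO: 32000 → 25600 → 20000 — 2/3 stop dropped (darker).
Aperture: f/10 → f/9 → f/8 → f/7.1 → f/6.3 — 1 1/3 stops wider (brighter).
Net so far: 2 stops brighter. Shutter speed: 0.6 → 0.5 → 0.4 → 0.3 → 1/4 → 1/5 → 1/6.

1/6s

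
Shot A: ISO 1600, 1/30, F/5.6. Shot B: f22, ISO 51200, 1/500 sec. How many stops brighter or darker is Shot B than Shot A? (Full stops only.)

Aperture: f/5.6 → f/8 → f/11 → f/16 → f/22 — 4 stops stopped down (darker).
Shutter speed: 1/30 → 1/60 → 1/125 → 1/250 → 1/500 — 4 stops faster (darker).
ISO: 1600 → 3200 → 6400 → 12800 → 25600 → 51200 — 5 stops higher (brighter).
Net: −4 −4 +5 = −3 stops.

3 stops darker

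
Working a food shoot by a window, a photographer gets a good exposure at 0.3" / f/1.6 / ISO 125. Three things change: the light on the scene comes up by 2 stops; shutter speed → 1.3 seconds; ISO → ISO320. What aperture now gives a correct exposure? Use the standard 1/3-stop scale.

Scene light: 2 stops brighter.
Shutter speed: 0.3 → 0.4 → 0.5 → 0.6 → 0.8 → 1 → 1.3 — 2 stops longer (brighter).
ISO: 125 → 160 → 200 → 250 → 320 — 1 1/3 stops raised (brighter).
Net so far: 5 1/3 stops brighter. Aperture: f/1.6 → f/1.8 → f/2 → f/2.2 → f/2.5 → f/2.8 → f/3.2 → f/3.5 → f/4 → f/4.5 → f/5 → f/5.6 → f/6.3 → f/7.1 → f/8 → f/9 → f/10.

f/10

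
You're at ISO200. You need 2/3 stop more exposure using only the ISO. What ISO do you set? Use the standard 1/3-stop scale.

ISO 320

ISO: 200 → 250 → 320 — 2/3 stop higher (brighter).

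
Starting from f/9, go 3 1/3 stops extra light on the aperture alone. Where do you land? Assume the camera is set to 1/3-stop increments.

f/2.8

Aperture: f/9 → f/8 → f/7.1 → f/6.3 → f/5.6 → f/5 → f/4.5 → f/4 → f/3.5 → f/3.2 → f/2.8 — 3 1/3 stops larger aperture (brighter).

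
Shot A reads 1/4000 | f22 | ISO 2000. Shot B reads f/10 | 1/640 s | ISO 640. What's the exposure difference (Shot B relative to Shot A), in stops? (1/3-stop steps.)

3 1/3 stops brighter

Aperture: f/22 → f/20 → f/18 → f/16 → f/14 → f/13 → f/11 → f/10 — 2 1/3 stops wider (brighter).
Shutter speed: 1/4000 → 1/3200 → 1/2500 → 1/2000 → 1/1600 → 1/1250 → 1/1000 → 1/800 → 1/640 — 2 2/3 stops longer (brighter).
ISO: 2000 → 1600 → 1250 → 1000 → 800 → 640 — 1 2/3 stops dropped (darker).
Net: +2 1/3 +2 2/3 −1 2/3 = +3 1/3 stops.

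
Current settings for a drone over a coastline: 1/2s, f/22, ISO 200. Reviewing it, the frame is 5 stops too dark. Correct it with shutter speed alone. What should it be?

Underexposed by 5 stops → need 5 stops brighter.
Shutter speed: 1/2 → 1 → 2 → 4 → 8 → 15.

15 s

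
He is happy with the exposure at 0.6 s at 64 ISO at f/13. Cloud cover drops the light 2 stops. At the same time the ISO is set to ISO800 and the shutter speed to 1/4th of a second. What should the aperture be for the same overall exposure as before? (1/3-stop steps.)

f/14

Scene light: 2 stops darker.
ISO: 64 → 80 → 100 → 125 → 160 → 200 → 250 → 320 → 400 → 500 → 640 → 800 — 3 2/3 stops higher (brighter).
Shutter speed: 0.6 → 0.5 → 0.4 → 0.3 → 1/4 — 1 1/3 stops faster (darker).
Net so far: 1/3 stop brighter. Aperture: f/13 → f/14.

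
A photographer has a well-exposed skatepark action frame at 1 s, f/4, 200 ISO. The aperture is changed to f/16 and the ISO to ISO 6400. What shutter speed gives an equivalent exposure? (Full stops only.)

1/2s

Aperture: f/4 → f/5.6 → f/8 → f/11 → f/16 — 4 stops narrower (darker).
ISO: 200 → 400 → 800 → 1600 → 3200 → 6400 — 5 stops higher (brighter).
Net change so far: 1 stop brighter. Offset with the shutter speed: 1 → 1/2.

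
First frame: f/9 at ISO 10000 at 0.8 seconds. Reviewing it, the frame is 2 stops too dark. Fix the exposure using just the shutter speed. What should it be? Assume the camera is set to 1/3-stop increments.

3.2 s

Underexposed by 2 stops → need 2 stops brighter.
Shutter speed: 0.8 → 1 → 1.3 → 1.6 → 2 → 2.5 → 3.2.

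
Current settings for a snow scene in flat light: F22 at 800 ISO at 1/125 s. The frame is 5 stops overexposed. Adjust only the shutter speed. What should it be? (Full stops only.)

Overexposed by 5 stops → need 5 stops darker.
Shutter speed: 1/125 → 1/250 → 1/500 → 1/1000 → 1/2000 → 1/4000.

1/4000s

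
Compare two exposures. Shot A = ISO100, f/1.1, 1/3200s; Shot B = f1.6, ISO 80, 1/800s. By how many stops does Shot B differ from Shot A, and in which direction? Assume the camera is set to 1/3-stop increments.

2/3 stop brighter

Aperture: f/1.1 → f/1.2 → f/1.4 → f/1.6 — 1 stop narrower (darker).
Shutter speed: 1/3200 → 1/2500 → 1/2000 → 1/1600 → 1/1250 → 1/1000 → 1/800 — 2 stops longer (brighter).
ISO: 100 → 80 — 1/3 stop dropped (darker).
Net: −1 +2 −1/3 = +2/3 stops.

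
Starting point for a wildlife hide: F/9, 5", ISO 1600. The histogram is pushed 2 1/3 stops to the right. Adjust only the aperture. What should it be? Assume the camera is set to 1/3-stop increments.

f/20

Overexposed by 2 1/3 stops → need 2 1/3 stops darker.
Aperture: f/9 → f/10 → f/11 → f/13 → f/14 → f/16 → f/18 → f/20.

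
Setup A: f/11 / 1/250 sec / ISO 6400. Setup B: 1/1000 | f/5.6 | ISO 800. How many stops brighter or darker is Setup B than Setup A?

3 stops darker

Aperture: f/11 → f/8 → f/5.6 — 2 stops opened up (brighter).
Shutter speed: 1/250 → 1/500 → 1/1000 — 2 stops shorter (darker).
ISO: 6400 → 3200 → 1600 → 800 — 3 stops lower (darker).
Net: +2 −2 −3 = −3 stops.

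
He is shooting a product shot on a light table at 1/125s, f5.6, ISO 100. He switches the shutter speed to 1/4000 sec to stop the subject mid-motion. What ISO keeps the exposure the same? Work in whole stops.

ISO 3200

Shutter speed: 1/125 → 1/250 → 1/500 → 1/1000 → 1/2000 → 1/4000 — 5 stops faster (darker).
Need 5 stops brighter from the ISO: 100 → 200 → 400 → 800 → 1600 → 3200.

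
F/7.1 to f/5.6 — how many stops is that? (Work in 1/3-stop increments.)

f/7.1 → f/6.3 → f/5.6 — count the steps: 2 third-stops = 2/3 stop.

2/3 stop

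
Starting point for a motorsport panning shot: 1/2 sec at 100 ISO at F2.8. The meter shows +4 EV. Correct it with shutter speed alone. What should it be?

1/30s

Overexposed by 4 stops → need 4 stops darker.
Shutter speed: 1/2 → 1/4 → 1/8 → 1/15 → 1/30.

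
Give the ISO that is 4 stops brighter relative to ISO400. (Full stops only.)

ISO 6400

ISO: 400 → 800 → 1600 → 3200 → 6400 — 4 stops raised (brighter).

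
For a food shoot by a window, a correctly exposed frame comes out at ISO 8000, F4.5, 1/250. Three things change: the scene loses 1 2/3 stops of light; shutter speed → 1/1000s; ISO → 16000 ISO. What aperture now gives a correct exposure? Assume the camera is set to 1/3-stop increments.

f/1.8

Scene light: 1 2/3 stops darker.
Shutter speed: 1/250 → 1/320 → 1/400 → 1/500 → 1/640 → 1/800 → 1/1000 — 2 stops shorter (darker).
ISO: 8000 → 10000 → 12800 → 16000 — 1 stop higher (brighter).
Net so far: 2 2/3 stops darker. Aperture: f/4.5 → f/4 → f/3.5 → f/3.2 → f/2.8 → f/2.5 → f/2.2 → f/2 → f/1.8.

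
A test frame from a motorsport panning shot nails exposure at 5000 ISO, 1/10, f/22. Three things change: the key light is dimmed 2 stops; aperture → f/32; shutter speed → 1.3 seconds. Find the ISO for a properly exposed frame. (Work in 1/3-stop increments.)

Scene light: 2 stops darker.
Aperture: f/22 → f/25 → f/29 → f/32 — 1 stop narrower (darker).
Shutter speed: 1/10 → 1/8 → 1/6 → 1/5 → 1/4 → 0.3 → 0.4 → 0.5 → 0.6 → 0.8 → 1 → 1.3 — 3 2/3 stops slower (brighter).
Net so far: 2/3 stop brighter. ISO: 5000 → 4000 → 3200.

ISO 3200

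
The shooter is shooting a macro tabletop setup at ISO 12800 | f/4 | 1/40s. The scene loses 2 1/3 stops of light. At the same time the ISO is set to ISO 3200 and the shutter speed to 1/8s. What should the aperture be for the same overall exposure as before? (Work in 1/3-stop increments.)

Scene light: 2 1/3 stops darker.
ISO: 12800 → 10000 → 8000 → 6400 → 5000 → 4000 → 3200 — 2 stops lower (darker).
Shutter speed: 1/40 → 1/30 → 1/25 → 1/20 → 1/15 → 1/13 → 1/10 → 1/8 — 2 1/3 stops longer (brighter).
Net so far: 2 stops darker. Aperture: f/4 → f/3.5 → f/3.2 → f/2.8 → f/2.5 → f/2.2 → f/2.

f/2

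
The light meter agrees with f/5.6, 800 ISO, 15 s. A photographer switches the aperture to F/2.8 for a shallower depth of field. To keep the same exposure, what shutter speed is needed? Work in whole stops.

4 s

Aperture: f/5.6 → f/4 → f/2.8 — 2 stops opened up (brighter).
Need 2 stops darker from the shutter speed: 15 → 8 → 4.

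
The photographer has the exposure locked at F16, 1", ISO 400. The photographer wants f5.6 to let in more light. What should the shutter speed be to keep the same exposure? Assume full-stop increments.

Aperture: f/16 → f/11 → f/8 → f/5.6 — 3 stops larger aperture (brighter).
Need 3 stops darker from the shutter speed: 1 → 1/2 → 1/4 → 1/8.

1/8s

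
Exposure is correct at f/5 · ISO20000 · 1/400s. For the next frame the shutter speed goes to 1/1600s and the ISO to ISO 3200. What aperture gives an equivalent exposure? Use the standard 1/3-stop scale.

Shutter speed: 1/400 → 1/500 → 1/640 → 1/800 → 1/1000 → 1/1250 → 1/1600 — 2 stops faster (darker).
ISO: 20000 → 16000 → 12800 → 10000 → 8000 → 6400 → 5000 → 4000 → 3200 — 2 2/3 stops lower (darker).
Net change so far: 4 2/3 stops darker. Offset with the aperture: f/5 → f/4.5 → f/4 → f/3.5 → f/3.2 → f/2.8 → f/2.5 → f/2.2 → f/2 → f/1.8 → f/1.6 → f/1.4 → f/1.2 → f/1.1 → f/1.0.

f/1.0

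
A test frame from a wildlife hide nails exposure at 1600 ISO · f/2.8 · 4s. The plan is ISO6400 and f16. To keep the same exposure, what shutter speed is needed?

30 s

ISO: 1600 → 3200 → 6400 — 2 stops higher (brighter).
Aperture: f/2.8 → f/4 → f/5.6 → f/8 → f/11 → f/16 — 5 stops narrower (darker).
Net change so far: 3 stops darker. Offset with the shutter speed: 4 → 8 → 15 → 30.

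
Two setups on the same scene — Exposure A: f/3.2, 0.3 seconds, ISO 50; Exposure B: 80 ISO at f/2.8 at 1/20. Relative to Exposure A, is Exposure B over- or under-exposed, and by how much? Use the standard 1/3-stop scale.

1 2/3 stops darker

Aperture: f/3.2 → f/2.8 — 1/3 stop opened up (brighter).
Shutter speed: 0.3 → 1/4 → 1/5 → 1/6 → 1/8 → 1/10 → 1/13 → 1/15 → 1/20 — 2 2/3 stops faster (darker).
ISO: 50 → 64 → 80 — 2/3 stop higher (brighter).
Net: +1/3 −2 2/3 +2/3 = −1 2/3 stops.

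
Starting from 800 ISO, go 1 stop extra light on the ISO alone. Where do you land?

ISO 1600

ISO: 800 → 1600 — 1 stop raised (brighter).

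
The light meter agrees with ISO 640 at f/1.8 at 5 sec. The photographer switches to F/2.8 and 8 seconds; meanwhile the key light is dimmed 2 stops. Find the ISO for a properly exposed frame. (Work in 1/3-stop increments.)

Scene light: 2 stops darker.
Aperture: f/1.8 → f/2 → f/2.2 → f/2.5 → f/2.8 — 1 1/3 stops stopped down (darker).
Shutter speed: 5 → 6 → 8 — 2/3 stop longer (brighter).
Net so far: 2 2/3 stops darker. ISO: 640 → 800 → 1000 → 1250 → 1600 → 2000 → 2500 → 3200 → 4000.

ISO 4000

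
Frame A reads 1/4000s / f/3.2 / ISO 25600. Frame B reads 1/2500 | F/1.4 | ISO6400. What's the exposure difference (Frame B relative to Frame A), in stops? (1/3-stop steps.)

Aperture: f/3.2 → f/2.8 → f/2.5 → f/2.2 → f/2 → f/1.8 → f/1.6 → f/1.4 — 2 1/3 stops larger aperture (brighter).
Shutter speed: 1/4000 → 1/3200 → 1/2500 — 2/3 stop longer (brighter).
ISO: 25600 → 20000 → 16000 → 12800 → 10000 → 8000 → 6400 — 2 stops lower (darker).
Net: +2 1/3 +2/3 −2 = +1 stop.

1 stop brighter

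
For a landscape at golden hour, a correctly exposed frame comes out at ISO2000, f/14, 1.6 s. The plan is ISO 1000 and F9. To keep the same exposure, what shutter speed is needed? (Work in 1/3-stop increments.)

ISO: 2000 → 1600 → 1250 → 1000 — 1 stop lower (darker).
Aperture: f/14 → f/13 → f/11 → f/10 → f/9 — 1 1/3 stops larger aperture (brighter).
Net change so far: 1/3 stop brighter. Offset with the shutter speed: 1.6 → 1.3.

1.3 s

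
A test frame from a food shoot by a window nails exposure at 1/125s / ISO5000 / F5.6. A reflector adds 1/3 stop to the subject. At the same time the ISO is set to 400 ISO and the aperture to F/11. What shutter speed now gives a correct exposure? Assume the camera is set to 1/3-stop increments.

0.3 s

Scene light: 1/3 stop brighter.
ISO: 5000 → 4000 → 3200 → 2500 → 2000 → 1600 → 1250 → 1000 → 800 → 640 → 500 → 400 — 3 2/3 stops lower (darker).
Aperture: f/5.6 → f/6.3 → f/7.1 → f/8 → f/9 → f/10 → f/11 — 2 stops smaller aperture (darker).
Net so far: 5 1/3 stops darker. Shutter speed: 1/125 → 1/100 → 1/80 → 1/60 → 1/50 → 1/40 → 1/30 → 1/25 → 1/20 → 1/15 → 1/13 → 1/10 → 1/8 → 1/6 → 1/5 → 1/4 → 0.3.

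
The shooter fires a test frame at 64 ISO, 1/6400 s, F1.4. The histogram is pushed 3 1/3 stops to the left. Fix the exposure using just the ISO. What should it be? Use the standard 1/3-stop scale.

Underexposed by 3 1/3 stops → need 3 1/3 stops brighter.
ISO: 64 → 80 → 100 → 125 → 160 → 200 → 250 → 320 → 400 → 500 → 640.

ISO 640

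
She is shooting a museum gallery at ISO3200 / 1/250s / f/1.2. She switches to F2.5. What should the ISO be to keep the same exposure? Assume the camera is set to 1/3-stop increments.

Aperture: f/1.2 → f/1.4 → f/1.6 → f/1.8 → f/2 → f/2.2 → f/2.5 — 2 stops smaller aperture (darker).
Need 2 stops brighter from the ISO: 3200 → 4000 → 5000 → 6400 → 8000 → 10000 → 12800.

ISO 12800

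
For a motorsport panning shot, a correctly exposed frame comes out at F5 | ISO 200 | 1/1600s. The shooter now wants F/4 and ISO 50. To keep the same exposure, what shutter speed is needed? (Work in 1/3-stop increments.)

Aperture: f/5 → f/4.5 → f/4 — 2/3 stop wider (brighter).
ISO: 200 → 160 → 125 → 100 → 80 → 64 → 50 — 2 stops lower (darker).
Net change so far: 1 1/3 stops darker. Offset with the shutter speed: 1/1600 → 1/1250 → 1/1000 → 1/800 → 1/640.

1/640s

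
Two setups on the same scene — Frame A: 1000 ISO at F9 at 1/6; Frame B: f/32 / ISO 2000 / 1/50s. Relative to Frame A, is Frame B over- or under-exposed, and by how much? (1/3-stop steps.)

Aperture: f/9 → f/10 → f/11 → f/13 → f/14 → f/16 → f/18 → f/20 → f/22 → f/25 → f/29 → f/32 — 3 2/3 stops smaller aperture (darker).
Shutter speed: 1/6 → 1/8 → 1/10 → 1/13 → 1/15 → 1/20 → 1/25 → 1/30 → 1/40 → 1/50 — 3 stops shorter (darker).
ISO: 1000 → 1250 → 1600 → 2000 — 1 stop raised (brighter).
Net: −3 2/3 −3 +1 = −5 2/3 stops.

5 2/3 stops darker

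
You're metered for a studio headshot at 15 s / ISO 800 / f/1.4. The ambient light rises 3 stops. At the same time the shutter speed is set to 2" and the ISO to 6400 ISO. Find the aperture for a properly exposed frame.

f/4

Scene light: 3 stops brighter.
Shutter speed: 15 → 8 → 4 → 2 — 3 stops faster (darker).
ISO: 800 → 1600 → 3200 → 6400 — 3 stops higher (brighter).
Net so far: 3 stops brighter. Aperture: f/1.4 → f/2 → f/2.8 → f/4.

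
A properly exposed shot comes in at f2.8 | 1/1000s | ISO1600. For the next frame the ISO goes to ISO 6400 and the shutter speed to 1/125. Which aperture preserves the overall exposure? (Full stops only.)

ISO: 1600 → 3200 → 6400 — 2 stops raised (brighter).
Shutter speed: 1/1000 → 1/500 → 1/250 → 1/125 — 3 stops slower (brighter).
Net change so far: 5 stops brighter. Offset with the aperture: f/2.8 → f/4 → f/5.6 → f/8 → f/11 → f/16.

f/16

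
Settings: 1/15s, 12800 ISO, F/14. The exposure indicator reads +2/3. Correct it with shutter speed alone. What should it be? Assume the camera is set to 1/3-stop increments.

Overexposed by 2/3 stop → need 2/3 stop darker.
Shutter speed: 1/15 → 1/20 → 1/25.

1/25s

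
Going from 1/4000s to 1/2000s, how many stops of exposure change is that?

1 stop

1/4000 → 1/2000 — count the steps: 1 stop.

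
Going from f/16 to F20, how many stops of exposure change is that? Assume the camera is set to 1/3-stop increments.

2/3 stop

f/16 → f/18 → f/20 — count the steps: 2 third-stops = 2/3 stop.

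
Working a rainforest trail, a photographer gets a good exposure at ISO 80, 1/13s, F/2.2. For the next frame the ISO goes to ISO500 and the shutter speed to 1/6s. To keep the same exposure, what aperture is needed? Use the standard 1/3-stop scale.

ISO: 80 → 100 → 125 → 160 → 200 → 250 → 320 → 400 → 500 — 2 2/3 stops raised (brighter).
Shutter speed: 1/13 → 1/10 → 1/8 → 1/6 — 1 stop slower (brighter).
Net change so far: 3 2/3 stops brighter. Offset with the aperture: f/2.2 → f/2.5 → f/2.8 → f/3.2 → f/3.5 → f/4 → f/4.5 → f/5 → f/5.6 → f/6.3 → f/7.1 → f/8.

f/8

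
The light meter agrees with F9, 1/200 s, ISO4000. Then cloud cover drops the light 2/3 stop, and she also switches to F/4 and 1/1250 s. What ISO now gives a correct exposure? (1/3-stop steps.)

Scene light: 2/3 stop darker.
Aperture: f/9 → f/8 → f/7.1 → f/6.3 → f/5.6 → f/5 → f/4.5 → f/4 — 2 1/3 stops wider (brighter).
Shutter speed: 1/200 → 1/250 → 1/320 → 1/400 → 1/500 → 1/640 → 1/800 → 1/1000 → 1/1250 — 2 2/3 stops faster (darker).
Net so far: 1 stop darker. ISO: 4000 → 5000 → 6400 → 8000.

ISO 8000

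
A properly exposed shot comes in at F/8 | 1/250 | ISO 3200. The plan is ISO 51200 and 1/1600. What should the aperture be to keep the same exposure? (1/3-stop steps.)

ISO: 3200 → 4000 → 5000 → 6400 → 8000 → 10000 → 12800 → 16000 → 20000 → 25600 → 32000 → 40000 → 51200 — 4 stops raised (brighter).
Shutter speed: 1/250 → 1/320 → 1/400 → 1/500 → 1/640 → 1/800 → 1/1000 → 1/1250 → 1/1600 — 2 2/3 stops faster (darker).
Net change so far: 1 1/3 stops brighter. Offset with the aperture: f/8 → f/9 → f/10 → f/11 → f/13.

f/13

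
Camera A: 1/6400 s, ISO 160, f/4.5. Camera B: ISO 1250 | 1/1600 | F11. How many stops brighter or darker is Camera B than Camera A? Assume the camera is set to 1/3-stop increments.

Aperture: f/4.5 → f/5 → f/5.6 → f/6.3 → f/7.1 → f/8 → f/9 → f/10 → f/11 — 2 2/3 stops stopped down (darker).
Shutter speed: 1/6400 → 1/5000 → 1/4000 → 1/3200 → 1/2500 → 1/2000 → 1/1600 — 2 stops slower (brighter).
ISO: 160 → 200 → 250 → 320 → 400 → 500 → 640 → 800 → 1000 → 1250 — 3 stops higher (brighter).
Net: −2 2/3 +2 +3 = +2 1/3 stops.

2 1/3 stops brighter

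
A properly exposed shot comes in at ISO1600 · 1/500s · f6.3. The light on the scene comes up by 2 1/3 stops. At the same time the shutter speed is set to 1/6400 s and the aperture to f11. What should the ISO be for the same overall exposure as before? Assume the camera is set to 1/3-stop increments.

ISO 12800

Scene light: 2 1/3 stops brighter.
Shutter speed: 1/500 → 1/640 → 1/800 → 1/1000 → 1/1250 → 1/1600 → 1/2000 → 1/2500 → 1/3200 → 1/4000 → 1/5000 → 1/6400 — 3 2/3 stops faster (darker).
Aperture: f/6.3 → f/7.1 → f/8 → f/9 → f/10 → f/11 — 1 2/3 stops stopped down (darker).
Net so far: 3 stops darker. ISO: 1600 → 2000 → 2500 → 3200 → 4000 → 5000 → 6400 → 8000 → 10000 → 12800.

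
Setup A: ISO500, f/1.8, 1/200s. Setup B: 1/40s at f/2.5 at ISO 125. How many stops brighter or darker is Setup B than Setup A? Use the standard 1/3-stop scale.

Aperture: f/1.8 → f/2 → f/2.2 → f/2.5 — 1 stop narrower (darker).
Shutter speed: 1/200 → 1/160 → 1/125 → 1/100 → 1/80 → 1/60 → 1/50 → 1/40 — 2 1/3 stops slower (brighter).
ISO: 500 → 400 → 320 → 250 → 200 → 160 → 125 — 2 stops lower (darker).
Net: −1 +2 1/3 −2 = −2/3 stops.

2/3 stop darker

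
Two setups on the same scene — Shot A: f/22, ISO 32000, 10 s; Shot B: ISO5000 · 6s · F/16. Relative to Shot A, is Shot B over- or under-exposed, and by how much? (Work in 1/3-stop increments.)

2 1/3 stops darker

Aperture: f/22 → f/20 → f/18 → f/16 — 1 stop opened up (brighter).
Shutter speed: 10 → 8 → 6 — 2/3 stop faster (darker).
ISO: 32000 → 25600 → 20000 → 16000 → 12800 → 10000 → 8000 → 6400 → 5000 — 2 2/3 stops lower (darker).
Net: +1 −2/3 −2 2/3 = −2 1/3 stops.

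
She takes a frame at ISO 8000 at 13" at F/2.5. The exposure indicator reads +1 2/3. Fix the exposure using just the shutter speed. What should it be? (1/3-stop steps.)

Overexposed by 1 2/3 stops → need 1 2/3 stops darker.
Shutter speed: 13 → 10 → 8 → 6 → 5 → 4.

4 s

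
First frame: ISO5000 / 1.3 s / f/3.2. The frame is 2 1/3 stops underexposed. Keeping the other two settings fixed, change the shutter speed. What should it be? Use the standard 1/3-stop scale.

Underexposed by 2 1/3 stops → need 2 1/3 stops brighter.
Shutter speed: 1.3 → 1.6 → 2 → 2.5 → 3.2 → 4 → 5 → 6.

6 s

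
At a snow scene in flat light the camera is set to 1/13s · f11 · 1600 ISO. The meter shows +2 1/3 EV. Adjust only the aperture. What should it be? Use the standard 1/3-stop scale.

f/25

Overexposed by 2 1/3 stops → need 2 1/3 stops darker.
Aperture: f/11 → f/13 → f/14 → f/16 → f/18 → f/20 → f/22 → f/25.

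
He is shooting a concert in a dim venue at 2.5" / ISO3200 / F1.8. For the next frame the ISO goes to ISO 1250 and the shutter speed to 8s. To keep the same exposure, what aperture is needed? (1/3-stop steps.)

f/2

ISO: 3200 → 2500 → 2000 → 1600 → 1250 — 1 1/3 stops lower (darker).
Shutter speed: 2.5 → 3.2 → 4 → 5 → 6 → 8 — 1 2/3 stops slower (brighter).
Net change so far: 1/3 stop brighter. Offset with the aperture: f/1.8 → f/2.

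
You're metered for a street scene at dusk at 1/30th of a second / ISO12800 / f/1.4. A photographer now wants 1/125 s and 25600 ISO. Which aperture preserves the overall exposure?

Shutter speed: 1/30 → 1/60 → 1/125 — 2 stops shorter (darker).
ISO: 12800 → 25600 — 1 stop raised (brighter).
Net change so far: 1 stop darker. Offset with the aperture: f/1.4 → f/1.0.

f/1.0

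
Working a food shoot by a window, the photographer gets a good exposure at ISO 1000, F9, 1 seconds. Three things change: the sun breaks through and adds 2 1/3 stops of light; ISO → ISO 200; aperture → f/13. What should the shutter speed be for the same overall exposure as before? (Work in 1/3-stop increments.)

2 s

Scene light: 2 1/3 stops brighter.
ISO: 1000 → 800 → 640 → 500 → 400 → 320 → 250 → 200 — 2 1/3 stops lower (darker).
Aperture: f/9 → f/10 → f/11 → f/13 — 1 stop smaller aperture (darker).
Net so far: 1 stop darker. Shutter speed: 1 → 1.3 → 1.6 → 2.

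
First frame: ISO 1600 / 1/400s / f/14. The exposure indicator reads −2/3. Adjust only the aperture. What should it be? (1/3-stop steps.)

Underexposed by 2/3 stop → need 2/3 stop brighter.
Aperture: f/14 → f/13 → f/11.

f/11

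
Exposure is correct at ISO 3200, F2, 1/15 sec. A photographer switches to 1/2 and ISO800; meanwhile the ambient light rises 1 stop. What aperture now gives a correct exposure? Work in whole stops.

Scene light: 1 stop brighter.
Shutter speed: 1/15 → 1/8 → 1/4 → 1/2 — 3 stops longer (brighter).
ISO: 3200 → 1600 → 800 — 2 stops dropped (darker).
Net so far: 2 stops brighter. Aperture: f/2 → f/2.8 → f/4.

f/4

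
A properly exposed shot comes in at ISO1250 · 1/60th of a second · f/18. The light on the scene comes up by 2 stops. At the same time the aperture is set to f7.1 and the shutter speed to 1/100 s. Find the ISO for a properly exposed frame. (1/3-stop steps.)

Scene light: 2 stops brighter.
Aperture: f/18 → f/16 → f/14 → f/13 → f/11 → f/10 → f/9 → f/8 → f/7.1 — 2 2/3 stops opened up (brighter).
Shutter speed: 1/60 → 1/80 → 1/100 — 2/3 stop shorter (darker).
Net so far: 4 stops brighter. ISO: 1250 → 1000 → 800 → 640 → 500 → 400 → 320 → 250 → 200 → 160 → 125 → 100 → 80.

ISO 80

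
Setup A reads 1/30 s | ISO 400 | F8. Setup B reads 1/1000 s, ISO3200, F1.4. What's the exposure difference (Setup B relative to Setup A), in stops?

3 stops brighter

Aperture: f/8 → f/5.6 → f/4 → f/2.8 → f/2 → f/1.4 — 5 stops larger aperture (brighter).
Shutter speed: 1/30 → 1/60 → 1/125 → 1/250 → 1/500 → 1/1000 — 5 stops faster (darker).
ISO: 400 → 800 → 1600 → 3200 — 3 stops higher (brighter).
Net: +5 −5 +3 = +3 stops.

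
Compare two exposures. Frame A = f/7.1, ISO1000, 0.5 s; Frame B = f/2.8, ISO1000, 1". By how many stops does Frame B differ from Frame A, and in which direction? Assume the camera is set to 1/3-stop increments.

3 2/3 stops brighter

Aperture: f/7.1 → f/6.3 → f/5.6 → f/5 → f/4.5 → f/4 → f/3.5 → f/3.2 → f/2.8 — 2 2/3 stops opened up (brighter).
Shutter speed: 0.5 → 0.6 → 0.8 → 1 — 1 stop slower (brighter).
ISO: unchanged.
Net: +2 2/3 +1 = +3 2/3 stops.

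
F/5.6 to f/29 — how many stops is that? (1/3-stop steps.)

f/5.6 → f/6.3 → f/7.1 → f/8 → f/9 → f/10 → f/11 → f/13 → f/14 → f/16 → f/18 → f/20 → f/22 → f/25 → f/29 — count the steps: 14 third-stops = 4 2/3 stops.

4 2/3 stops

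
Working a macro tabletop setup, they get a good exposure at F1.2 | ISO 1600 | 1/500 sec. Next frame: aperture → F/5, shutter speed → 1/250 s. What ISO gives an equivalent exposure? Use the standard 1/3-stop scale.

Aperture: f/1.2 → f/1.4 → f/1.6 → f/1.8 → f/2 → f/2.2 → f/2.5 → f/2.8 → f/3.2 → f/3.5 → f/4 → f/4.5 → f/5 — 4 stops stopped down (darker).
Shutter speed: 1/500 → 1/400 → 1/320 → 1/250 — 1 stop longer (brighter).
Net change so far: 3 stops darker. Offset with the ISO: 1600 → 2000 → 2500 → 3200 → 4000 → 5000 → 6400 → 8000 → 10000 → 12800.

ISO 12800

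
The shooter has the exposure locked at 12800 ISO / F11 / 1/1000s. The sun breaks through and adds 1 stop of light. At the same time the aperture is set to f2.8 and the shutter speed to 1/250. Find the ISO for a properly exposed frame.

Scene light: 1 stop brighter.
Aperture: f/11 → f/8 → f/5.6 → f/4 → f/2.8 — 4 stops larger aperture (brighter).
Shutter speed: 1/1000 → 1/500 → 1/250 — 2 stops slower (brighter).
Net so far: 7 stops brighter. ISO: 12800 → 6400 → 3200 → 1600 → 800 → 400 → 200 → 100.

ISO 100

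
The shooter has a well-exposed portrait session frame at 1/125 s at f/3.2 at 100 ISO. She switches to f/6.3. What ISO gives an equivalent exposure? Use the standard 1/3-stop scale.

Aperture: f/3.2 → f/3.5 → f/4 → f/4.5 → f/5 → f/5.6 → f/6.3 — 2 stops stopped down (darker).
Need 2 stops brighter from the ISO: 100 → 125 → 160 → 200 → 250 → 320 → 400.

ISO 400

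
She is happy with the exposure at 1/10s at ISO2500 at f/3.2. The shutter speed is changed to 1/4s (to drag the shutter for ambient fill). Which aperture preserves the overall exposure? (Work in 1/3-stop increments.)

f/5

Shutter speed: 1/10 → 1/8 → 1/6 → 1/5 → 1/4 — 1 1/3 stops slower (brighter).
Need 1 1/3 stops darker from the aperture: f/3.2 → f/3.5 → f/4 → f/4.5 → f/5.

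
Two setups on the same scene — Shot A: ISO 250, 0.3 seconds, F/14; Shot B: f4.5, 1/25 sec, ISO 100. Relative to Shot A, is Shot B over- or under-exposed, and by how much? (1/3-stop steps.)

Aperture: f/14 → f/13 → f/11 → f/10 → f/9 → f/8 → f/7.1 → f/6.3 → f/5.6 → f/5 → f/4.5 — 3 1/3 stops opened up (brighter).
Shutter speed: 0.3 → 1/4 → 1/5 → 1/6 → 1/8 → 1/10 → 1/13 → 1/15 → 1/20 → 1/25 — 3 stops shorter (darker).
ISO: 250 → 200 → 160 → 125 → 100 — 1 1/3 stops dropped (darker).
Net: +3 1/3 −3 −1 1/3 = −1 stop.

1 stop darker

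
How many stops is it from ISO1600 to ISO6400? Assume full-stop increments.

1600 → 3200 → 6400 — count the steps: 2 stops.

2 stops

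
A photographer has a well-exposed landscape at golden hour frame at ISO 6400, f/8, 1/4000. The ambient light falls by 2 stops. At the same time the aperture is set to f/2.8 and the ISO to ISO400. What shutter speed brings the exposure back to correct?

1/500s

Scene light: 2 stops darker.
Aperture: f/8 → f/5.6 → f/4 → f/2.8 — 3 stops larger aperture (brighter).
ISO: 6400 → 3200 → 1600 → 800 → 400 — 4 stops lower (darker).
Net so far: 3 stops darker. Shutter speed: 1/4000 → 1/2000 → 1/1000 → 1/500.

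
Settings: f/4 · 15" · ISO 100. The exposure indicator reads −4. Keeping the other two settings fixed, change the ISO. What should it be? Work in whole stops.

Underexposed by 4 stops → need 4 stops brighter.
ISO: 100 → 200 → 400 → 800 → 1600.

ISO 1600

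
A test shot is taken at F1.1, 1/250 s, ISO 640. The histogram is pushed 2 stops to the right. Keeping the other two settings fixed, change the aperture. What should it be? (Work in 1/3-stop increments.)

f/2.2

Overexposed by 2 stops → need 2 stops darker.
Aperture: f/1.1 → f/1.2 → f/1.4 → f/1.6 → f/1.8 → f/2 → f/2.2.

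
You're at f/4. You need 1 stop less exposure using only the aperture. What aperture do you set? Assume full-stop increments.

f/5.6

Aperture: f/4 → f/5.6 — 1 stop narrower (darker).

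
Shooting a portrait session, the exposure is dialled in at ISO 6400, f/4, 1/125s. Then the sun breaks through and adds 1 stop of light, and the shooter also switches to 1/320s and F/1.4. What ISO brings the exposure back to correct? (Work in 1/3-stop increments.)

Scene light: 1 stop brighter.
Shutter speed: 1/125 → 1/160 → 1/200 → 1/250 → 1/320 — 1 1/3 stops shorter (darker).
Aperture: f/4 → f/3.5 → f/3.2 → f/2.8 → f/2.5 → f/2.2 → f/2 → f/1.8 → f/1.6 → f/1.4 — 3 stops opened up (brighter).
Net so far: 2 2/3 stops brighter. ISO: 6400 → 5000 → 4000 → 3200 → 2500 → 2000 → 1600 → 1250 → 1000.

ISO 1000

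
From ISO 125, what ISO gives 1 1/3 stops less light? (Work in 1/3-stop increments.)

ISO 50

ISO: 125 → 100 → 80 → 64 → 50 — 1 1/3 stops dropped (darker).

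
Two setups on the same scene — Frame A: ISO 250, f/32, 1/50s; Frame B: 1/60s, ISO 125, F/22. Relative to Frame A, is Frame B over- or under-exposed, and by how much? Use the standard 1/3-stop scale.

1/3 stop darker

Aperture: f/32 → f/29 → f/25 → f/22 — 1 stop opened up (brighter).
Shutter speed: 1/50 → 1/60 — 1/3 stop shorter (darker).
ISO: 250 → 200 → 160 → 125 — 1 stop dropped (darker).
Net: +1 −1/3 −1 = −1/3 stops.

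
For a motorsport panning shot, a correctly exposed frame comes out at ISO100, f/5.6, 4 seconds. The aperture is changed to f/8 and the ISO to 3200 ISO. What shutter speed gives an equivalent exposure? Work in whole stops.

Aperture: f/5.6 → f/8 — 1 stop smaller aperture (darker).
ISO: 100 → 200 → 400 → 800 → 1600 → 3200 — 5 stops higher (brighter).
Net change so far: 4 stops brighter. Offset with the shutter speed: 4 → 2 → 1 → 1/2 → 1/4.

1/4s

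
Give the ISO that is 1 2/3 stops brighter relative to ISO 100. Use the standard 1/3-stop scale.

ISO 320

ISO: 100 → 125 → 160 → 200 → 250 → 320 — 1 2/3 stops raised (brighter).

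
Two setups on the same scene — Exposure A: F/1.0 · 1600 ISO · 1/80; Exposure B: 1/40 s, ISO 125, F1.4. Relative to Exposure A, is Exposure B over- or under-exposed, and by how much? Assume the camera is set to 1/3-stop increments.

3 2/3 stops darker

Aperture: f/1.0 → f/1.1 → f/1.2 → f/1.4 — 1 stop narrower (darker).
Shutter speed: 1/80 → 1/60 → 1/50 → 1/40 — 1 stop slower (brighter).
ISO: 1600 → 1250 → 1000 → 800 → 640 → 500 → 400 → 320 → 250 → 200 → 160 → 125 — 3 2/3 stops dropped (darker).
Net: −1 +1 −3 2/3 = −3 2/3 stops.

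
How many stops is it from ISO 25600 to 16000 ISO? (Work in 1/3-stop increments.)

2/3 stop

25600 → 20000 → 16000 — count the steps: 2 third-stops = 2/3 stop.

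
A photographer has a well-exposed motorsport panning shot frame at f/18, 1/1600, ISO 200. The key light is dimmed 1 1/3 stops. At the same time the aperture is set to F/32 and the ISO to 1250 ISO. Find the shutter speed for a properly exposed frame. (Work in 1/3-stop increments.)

1/1250s

Scene light: 1 1/3 stops darker.
Aperture: f/18 → f/20 → f/22 → f/25 → f/29 → f/32 — 1 2/3 stops narrower (darker).
ISO: 200 → 250 → 320 → 400 → 500 → 640 → 800 → 1000 → 1250 — 2 2/3 stops higher (brighter).
Net so far: 1/3 stop darker. Shutter speed: 1/1600 → 1/1250.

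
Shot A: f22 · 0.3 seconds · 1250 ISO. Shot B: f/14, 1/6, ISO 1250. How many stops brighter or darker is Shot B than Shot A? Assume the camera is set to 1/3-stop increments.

Aperture: f/22 → f/20 → f/18 → f/16 → f/14 — 1 1/3 stops larger aperture (brighter).
Shutter speed: 0.3 → 1/4 → 1/5 → 1/6 — 1 stop faster (darker).
ISO: unchanged.
Net: +1 1/3 −1 = +1/3 stops.

1/3 stop brighter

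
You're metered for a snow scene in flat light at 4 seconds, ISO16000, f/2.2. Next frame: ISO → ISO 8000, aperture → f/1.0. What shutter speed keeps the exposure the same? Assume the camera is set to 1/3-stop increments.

1.6 s

ISO: 16000 → 12800 → 10000 → 8000 — 1 stop lower (darker).
Aperture: f/2.2 → f/2 → f/1.8 → f/1.6 → f/1.4 → f/1.2 → f/1.1 → f/1.0 — 2 1/3 stops opened up (brighter).
Net change so far: 1 1/3 stops brighter. Offset with the shutter speed: 4 → 3.2 → 2.5 → 2 → 1.6.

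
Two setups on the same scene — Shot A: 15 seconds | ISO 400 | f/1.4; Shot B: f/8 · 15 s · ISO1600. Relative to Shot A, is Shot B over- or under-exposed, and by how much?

Aperture: f/1.4 → f/2 → f/2.8 → f/4 → f/5.6 → f/8 — 5 stops narrower (darker).
Shutter speed: unchanged.
ISO: 400 → 800 → 1600 — 2 stops raised (brighter).
Net: −5 +2 = −3 stops.

3 stops darker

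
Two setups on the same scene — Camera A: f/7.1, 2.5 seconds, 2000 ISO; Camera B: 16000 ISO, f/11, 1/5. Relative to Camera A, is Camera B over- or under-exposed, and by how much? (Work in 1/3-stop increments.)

2 stops darker

Aperture: f/7.1 → f/8 → f/9 → f/10 → f/11 — 1 1/3 stops smaller aperture (darker).
Shutter speed: 2.5 → 2 → 1.6 → 1.3 → 1 → 0.8 → 0.6 → 0.5 → 0.4 → 0.3 → 1/4 → 1/5 — 3 2/3 stops faster (darker).
ISO: 2000 → 2500 → 3200 → 4000 → 5000 → 6400 → 8000 → 10000 → 12800 → 16000 — 3 stops higher (brighter).
Net: −1 1/3 −3 2/3 +3 = −2 stops.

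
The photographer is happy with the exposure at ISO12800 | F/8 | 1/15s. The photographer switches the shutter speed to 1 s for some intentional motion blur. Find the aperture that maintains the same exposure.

f/32

Shutter speed: 1/15 → 1/8 → 1/4 → 1/2 → 1 — 4 stops slower (brighter).
Need 4 stops darker from the aperture: f/8 → f/11 → f/16 → f/22 → f/32.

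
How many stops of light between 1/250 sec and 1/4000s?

1/250 → 1/500 → 1/1000 → 1/2000 → 1/4000 — count the steps: 4 stops.

4 stops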